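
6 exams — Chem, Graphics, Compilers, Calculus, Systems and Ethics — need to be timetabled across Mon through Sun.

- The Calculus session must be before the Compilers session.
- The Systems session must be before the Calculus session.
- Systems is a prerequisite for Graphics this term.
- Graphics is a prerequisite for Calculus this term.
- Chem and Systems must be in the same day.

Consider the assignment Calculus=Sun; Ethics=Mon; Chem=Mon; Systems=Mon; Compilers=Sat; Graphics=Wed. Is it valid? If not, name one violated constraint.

Invalid. The Calculus session must be before the Compilers session.

Graphics is a prerequisite for Calculus this term — holds.
The Calculus session must be before the Compilers session — violated.
Systems is a prerequisite for Graphics this term — holds.
The Systems session must be before the Calculus session — holds.
Chem and Systems must be in the same day — holds.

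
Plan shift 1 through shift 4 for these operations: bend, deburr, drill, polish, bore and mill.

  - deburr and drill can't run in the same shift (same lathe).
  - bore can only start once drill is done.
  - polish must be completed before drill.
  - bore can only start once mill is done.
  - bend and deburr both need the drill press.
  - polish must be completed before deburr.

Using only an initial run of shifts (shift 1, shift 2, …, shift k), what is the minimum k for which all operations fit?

3 shifts

The precedence chain requires at least 3 distinct shifts.
3 works (last occupied shift: shift 3): for example bore=shift 3; polish=shift 1; mill=shift 1; drill=shift 2; bend=shift 1; deburr=shift 3.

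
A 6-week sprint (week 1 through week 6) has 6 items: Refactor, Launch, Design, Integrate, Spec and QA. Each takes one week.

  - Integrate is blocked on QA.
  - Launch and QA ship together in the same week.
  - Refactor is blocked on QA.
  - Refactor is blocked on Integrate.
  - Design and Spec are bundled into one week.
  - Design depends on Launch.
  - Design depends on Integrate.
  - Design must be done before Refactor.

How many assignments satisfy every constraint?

Splitting on Refactor: it can be week 4 (1), week 5 (4), week 6 (10). Listing each branch's schedules as (Launch, Design, Integrate, Spec, QA) by week number:
Refactor=week 4: (1,3,2,3,1) — 1.
Refactor=week 5: (1,3,2,3,1) (1,4,2,4,1) (1,4,3,4,1) (2,4,3,4,2) — 4.
Refactor=week 6: (1,3,2,3,1) (1,4,2,4,1) (1,4,3,4,1) (1,5,2,5,1) (1,5,3,5,1) (1,5,4,5,1) (2,4,3,4,2) (2,5,3,5,2) (2,5,4,5,2) (3,5,4,5,3) — 10.
Summing: 1 + 4 + 10 = 15.

15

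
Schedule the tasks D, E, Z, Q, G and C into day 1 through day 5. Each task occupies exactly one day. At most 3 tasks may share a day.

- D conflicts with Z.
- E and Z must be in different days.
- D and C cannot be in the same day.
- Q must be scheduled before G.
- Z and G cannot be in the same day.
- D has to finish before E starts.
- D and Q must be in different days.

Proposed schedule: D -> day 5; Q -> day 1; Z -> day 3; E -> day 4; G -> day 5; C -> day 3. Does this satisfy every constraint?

No. D has to finish before E starts is not satisfied.

D conflicts with Z — holds.
Z and G cannot be in the same day — holds.
D and Q must be in different days — holds.
D has to finish before E starts — violated.
At most 3 tasks may share a day — holds.
Q must be scheduled before G — holds.
E and Z must be in different days — holds.
D and C cannot be in the same day — holds.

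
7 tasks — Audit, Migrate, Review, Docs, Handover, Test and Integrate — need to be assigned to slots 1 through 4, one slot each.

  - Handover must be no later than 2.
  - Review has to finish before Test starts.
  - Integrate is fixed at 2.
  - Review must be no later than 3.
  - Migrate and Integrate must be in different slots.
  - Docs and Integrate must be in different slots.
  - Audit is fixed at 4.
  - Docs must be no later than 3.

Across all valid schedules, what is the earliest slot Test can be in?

Precedence pushes Test to at least 2.
Test at 2 is achievable: Docs in 1; Migrate in 1; Review in 1; Integrate in 2; Test in 2; Handover in 1; Audit in 4.

2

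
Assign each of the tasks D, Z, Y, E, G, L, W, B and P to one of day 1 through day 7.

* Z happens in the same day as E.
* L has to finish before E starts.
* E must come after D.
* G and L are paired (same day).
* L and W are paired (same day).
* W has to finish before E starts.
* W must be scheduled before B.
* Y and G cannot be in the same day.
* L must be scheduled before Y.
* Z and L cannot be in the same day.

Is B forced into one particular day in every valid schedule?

B can be day 2 (e.g. P in day 1; E in day 2; B in day 2; G in day 1; Z in day 2; L in day 1; D in day 1; Y in day 2; W in day 1) or day 3 (e.g. P=day 1, Y=day 2, D=day 1, E=day 2, W=day 1, Z=day 2, G=day 1, L=day 1, B=day 3).

No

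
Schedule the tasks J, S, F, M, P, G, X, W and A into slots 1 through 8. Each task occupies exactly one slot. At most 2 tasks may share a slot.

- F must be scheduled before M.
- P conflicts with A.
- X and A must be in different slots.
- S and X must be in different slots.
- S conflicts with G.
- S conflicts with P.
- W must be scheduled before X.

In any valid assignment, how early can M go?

2

Precedence pushes M to at least 2.
M at 2 is achievable: J -> 3, A -> 5, F -> 1, X -> 2, W -> 1, S -> 3, P -> 4, G -> 4, M -> 2.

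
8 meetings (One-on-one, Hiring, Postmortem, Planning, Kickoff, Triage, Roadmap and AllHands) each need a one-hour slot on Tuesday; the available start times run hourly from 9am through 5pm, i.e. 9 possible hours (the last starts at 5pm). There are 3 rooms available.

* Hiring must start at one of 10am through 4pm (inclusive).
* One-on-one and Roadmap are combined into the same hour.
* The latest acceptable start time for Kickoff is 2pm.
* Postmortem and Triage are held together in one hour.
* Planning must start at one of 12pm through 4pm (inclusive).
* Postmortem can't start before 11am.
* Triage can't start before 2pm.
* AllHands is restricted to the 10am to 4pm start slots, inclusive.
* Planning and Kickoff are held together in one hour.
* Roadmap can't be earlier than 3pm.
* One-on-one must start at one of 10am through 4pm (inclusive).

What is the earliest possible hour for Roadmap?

Roadmap is available from 3pm; Roadmap must be in the same hour as One-on-one, which can't be after 4pm, so Roadmap is at most 4pm.
Roadmap at 3pm is achievable: Kickoff in 12pm; AllHands in 10am; One-on-one in 3pm; Postmortem in 2pm; Roadmap in 3pm; Planning in 12pm; Triage in 2pm; Hiring in 10am.

3pm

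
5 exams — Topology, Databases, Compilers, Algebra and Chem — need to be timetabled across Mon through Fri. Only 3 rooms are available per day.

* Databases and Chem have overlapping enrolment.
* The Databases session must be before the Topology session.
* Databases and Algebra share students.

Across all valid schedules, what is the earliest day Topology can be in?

Tue

Precedence pushes Topology to at least Tue.
Topology at Tue is achievable: Chem -> Tue, Databases -> Mon, Compilers -> Mon, Topology -> Tue, Algebra -> Tue.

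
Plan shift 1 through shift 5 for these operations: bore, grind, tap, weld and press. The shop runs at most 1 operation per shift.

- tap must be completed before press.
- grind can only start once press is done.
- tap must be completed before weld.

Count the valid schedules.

15

Splitting on bore: it can be shift 1 (3), shift 2 (3), shift 3 (3), shift 4 (3), shift 5 (3). Listing each branch's schedules as (grind, tap, weld, press) by shift number:
bore=shift 1: (4,2,5,3) (5,2,3,4) (5,2,4,3) — 3.
bore=shift 2: (4,1,5,3) (5,1,3,4) (5,1,4,3) — 3.
bore=shift 3: (4,1,5,2) (5,1,2,4) (5,1,4,2) — 3.
bore=shift 4: (3,1,5,2) (5,1,2,3) (5,1,3,2) — 3.
bore=shift 5: (3,1,4,2) (4,1,2,3) (4,1,3,2) — 3.
Summing: 3 + 3 + 3 + 3 + 3 = 15.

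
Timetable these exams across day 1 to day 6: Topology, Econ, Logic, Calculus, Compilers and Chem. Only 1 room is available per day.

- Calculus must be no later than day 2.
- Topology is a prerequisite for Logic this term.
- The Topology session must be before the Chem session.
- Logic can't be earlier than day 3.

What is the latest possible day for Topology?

day 4

Downstream work caps Topology at day 5.
Topology at day 4 is achievable: Logic=day 5, Chem=day 6, Topology=day 4, Calculus=day 1, Econ=day 2, Compilers=day 3.
Nothing later works — the capacity limit rule out every day after day 4.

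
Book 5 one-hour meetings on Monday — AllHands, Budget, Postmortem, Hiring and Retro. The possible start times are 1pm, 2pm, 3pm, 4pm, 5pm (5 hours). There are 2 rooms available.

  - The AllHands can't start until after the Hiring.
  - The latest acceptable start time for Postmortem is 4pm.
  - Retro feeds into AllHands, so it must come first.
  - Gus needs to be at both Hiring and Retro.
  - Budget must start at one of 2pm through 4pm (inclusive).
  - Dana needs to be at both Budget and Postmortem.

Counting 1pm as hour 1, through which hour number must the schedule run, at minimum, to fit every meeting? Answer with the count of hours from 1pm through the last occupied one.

3 hours

The precedence chain requires at least 2 distinct hours.
With at most 2 per hour and 5 meetings, at least 3 hours are needed.
3 works (last occupied hour: 3pm): for example AllHands -> 3pm, Budget -> 2pm, Hiring -> 1pm, Retro -> 2pm, Postmortem -> 1pm.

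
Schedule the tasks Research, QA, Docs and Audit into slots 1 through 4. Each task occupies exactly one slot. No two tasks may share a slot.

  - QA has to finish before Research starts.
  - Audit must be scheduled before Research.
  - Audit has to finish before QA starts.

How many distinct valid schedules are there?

4

Enumerating: QA -> 2, Audit -> 1, Research -> 3, Docs -> 4 | Research in 4; Audit in 1; Docs in 3; QA in 2 | QA=3; Research=4; Audit=1; Docs=2 | Audit=2; QA=3; Docs=1; Research=4.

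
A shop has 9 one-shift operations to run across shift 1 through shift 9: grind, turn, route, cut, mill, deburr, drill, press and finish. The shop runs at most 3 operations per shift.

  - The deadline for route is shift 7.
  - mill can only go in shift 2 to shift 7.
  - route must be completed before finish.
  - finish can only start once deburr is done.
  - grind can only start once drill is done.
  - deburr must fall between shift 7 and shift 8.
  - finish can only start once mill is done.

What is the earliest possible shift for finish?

shift 8

Precedence pushes finish to at least shift 8.
finish at shift 8 is achievable: drill=shift 1; press=shift 3; route=shift 1; cut=shift 2; mill=shift 2; grind=shift 2; deburr=shift 7; turn=shift 1; finish=shift 8.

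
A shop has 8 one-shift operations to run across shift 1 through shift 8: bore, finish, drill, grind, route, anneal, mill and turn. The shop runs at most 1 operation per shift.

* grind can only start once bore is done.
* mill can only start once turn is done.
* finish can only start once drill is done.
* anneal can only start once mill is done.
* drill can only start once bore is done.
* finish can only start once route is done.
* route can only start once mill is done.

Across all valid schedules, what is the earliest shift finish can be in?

Precedence pushes finish to at least shift 4.
finish at shift 6 is achievable: anneal -> shift 8; finish -> shift 6; bore -> shift 3; route -> shift 5; drill -> shift 4; grind -> shift 7; mill -> shift 2; turn -> shift 1.
Nothing earlier works — the capacity limit rule out every shift before shift 6.

shift 6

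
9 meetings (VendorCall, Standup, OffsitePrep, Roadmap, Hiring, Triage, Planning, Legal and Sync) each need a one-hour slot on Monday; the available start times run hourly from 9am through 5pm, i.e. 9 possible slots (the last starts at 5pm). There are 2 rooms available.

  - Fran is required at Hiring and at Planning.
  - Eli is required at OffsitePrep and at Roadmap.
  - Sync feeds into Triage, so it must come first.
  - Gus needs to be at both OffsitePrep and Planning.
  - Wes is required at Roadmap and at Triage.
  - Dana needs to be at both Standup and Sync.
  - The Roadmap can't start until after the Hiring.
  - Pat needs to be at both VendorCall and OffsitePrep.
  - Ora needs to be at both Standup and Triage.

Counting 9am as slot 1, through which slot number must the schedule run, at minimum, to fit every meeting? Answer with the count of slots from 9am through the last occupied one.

The precedence chain requires at least 2 distinct slots.
With at most 2 per slot and 9 meetings, at least 5 slots are needed.
5 works (last occupied slot: 1pm): for example OffsitePrep in 11am; Sync in 9am; Legal in 1pm; VendorCall in 10am; Hiring in 9am; Planning in 12pm; Triage in 11am; Roadmap in 10am; Standup in 12pm.

5 slots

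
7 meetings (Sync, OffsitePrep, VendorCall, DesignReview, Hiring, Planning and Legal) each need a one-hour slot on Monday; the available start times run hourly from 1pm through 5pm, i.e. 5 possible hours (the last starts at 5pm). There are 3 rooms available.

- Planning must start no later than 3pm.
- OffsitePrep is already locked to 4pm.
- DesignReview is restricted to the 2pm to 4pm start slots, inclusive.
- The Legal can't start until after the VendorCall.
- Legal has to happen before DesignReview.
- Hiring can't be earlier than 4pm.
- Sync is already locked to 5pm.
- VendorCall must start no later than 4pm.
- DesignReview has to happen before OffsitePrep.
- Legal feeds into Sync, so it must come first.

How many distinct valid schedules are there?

6

Splitting on Hiring: it can be 4pm (3), 5pm (3). Listing each branch's schedules as (Sync, OffsitePrep, VendorCall, DesignReview, Planning, Legal):
Hiring=4pm: (5pm,4pm,1pm,3pm,1pm,2pm) (5pm,4pm,1pm,3pm,2pm,2pm) (5pm,4pm,1pm,3pm,3pm,2pm) — 3.
Hiring=5pm: (5pm,4pm,1pm,3pm,1pm,2pm) (5pm,4pm,1pm,3pm,2pm,2pm) (5pm,4pm,1pm,3pm,3pm,2pm) — 3.
Summing: 3 + 3 = 6.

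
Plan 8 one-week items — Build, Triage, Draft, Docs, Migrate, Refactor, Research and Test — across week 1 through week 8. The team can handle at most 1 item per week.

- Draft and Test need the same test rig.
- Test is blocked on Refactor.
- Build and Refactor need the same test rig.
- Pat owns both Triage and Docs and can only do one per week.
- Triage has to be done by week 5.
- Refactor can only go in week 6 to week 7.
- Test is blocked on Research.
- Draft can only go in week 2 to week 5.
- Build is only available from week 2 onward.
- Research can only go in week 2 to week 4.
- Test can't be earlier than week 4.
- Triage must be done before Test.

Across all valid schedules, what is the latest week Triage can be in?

week 5

Triage's own window allows nothing later than week 5.
Triage at week 5 is achievable: Migrate -> week 8; Research -> week 2; Triage -> week 5; Draft -> week 3; Build -> week 4; Docs -> week 1; Refactor -> week 6; Test -> week 7.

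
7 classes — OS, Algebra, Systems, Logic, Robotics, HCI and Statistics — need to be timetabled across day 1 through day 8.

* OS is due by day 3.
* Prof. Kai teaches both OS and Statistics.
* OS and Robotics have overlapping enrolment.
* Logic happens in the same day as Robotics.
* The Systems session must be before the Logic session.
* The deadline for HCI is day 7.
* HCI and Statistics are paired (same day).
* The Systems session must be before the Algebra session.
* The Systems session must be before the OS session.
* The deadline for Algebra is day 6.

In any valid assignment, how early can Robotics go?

Robotics must be in the same day as Logic, which can't be before day 2, so Robotics is at least day 2.
Robotics at day 2 is achievable: OS=day 3; Statistics=day 1; HCI=day 1; Algebra=day 2; Robotics=day 2; Systems=day 1; Logic=day 2.

day 2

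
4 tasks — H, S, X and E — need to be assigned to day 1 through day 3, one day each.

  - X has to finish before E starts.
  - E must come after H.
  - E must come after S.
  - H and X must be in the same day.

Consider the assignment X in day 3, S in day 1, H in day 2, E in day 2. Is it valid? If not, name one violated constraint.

No — it violates: X has to finish before E starts

H and X must be in the same day — violated.
E must come after H — violated.
X has to finish before E starts — violated.
E must come after S — holds.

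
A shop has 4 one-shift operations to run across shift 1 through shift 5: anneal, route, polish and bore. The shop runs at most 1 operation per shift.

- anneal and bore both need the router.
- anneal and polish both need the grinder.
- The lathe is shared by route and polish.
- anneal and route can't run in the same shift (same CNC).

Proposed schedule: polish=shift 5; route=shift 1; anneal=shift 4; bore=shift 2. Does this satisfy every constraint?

The shop runs at most 1 operation per shift — holds.
anneal and route can't run in the same shift (same CNC) — holds.
anneal and bore both need the router — holds.
The lathe is shared by route and polish — holds.
anneal and polish both need the grinder — holds.

Valid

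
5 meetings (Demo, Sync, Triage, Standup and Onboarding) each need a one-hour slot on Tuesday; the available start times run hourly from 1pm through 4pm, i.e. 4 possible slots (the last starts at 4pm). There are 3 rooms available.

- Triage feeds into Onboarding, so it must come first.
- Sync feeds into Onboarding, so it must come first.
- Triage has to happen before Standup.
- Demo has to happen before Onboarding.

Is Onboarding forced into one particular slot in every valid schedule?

No

Onboarding can be 2pm (e.g. Demo in 1pm; Standup in 2pm; Sync in 1pm; Onboarding in 2pm; Triage in 1pm) or 3pm (e.g. Standup in 2pm; Demo in 1pm; Onboarding in 3pm; Triage in 1pm; Sync in 1pm).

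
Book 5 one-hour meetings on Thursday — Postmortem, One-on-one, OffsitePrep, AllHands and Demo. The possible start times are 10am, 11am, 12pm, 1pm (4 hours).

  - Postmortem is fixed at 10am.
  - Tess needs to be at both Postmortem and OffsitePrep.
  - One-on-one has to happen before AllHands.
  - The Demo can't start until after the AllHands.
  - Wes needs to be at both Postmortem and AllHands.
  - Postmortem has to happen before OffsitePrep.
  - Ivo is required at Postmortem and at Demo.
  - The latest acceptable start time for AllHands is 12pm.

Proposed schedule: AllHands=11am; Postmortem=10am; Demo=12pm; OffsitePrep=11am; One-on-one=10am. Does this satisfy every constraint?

Valid

The latest acceptable start time for AllHands is 12pm — holds.
Ivo is required at Postmortem and at Demo — holds.
Postmortem is fixed at 10am — holds.
Wes needs to be at both Postmortem and AllHands — holds.
Postmortem has to happen before OffsitePrep — holds.
Tess needs to be at both Postmortem and OffsitePrep — holds.
The Demo can't start until after the AllHands — holds.
One-on-one has to happen before AllHands — holds.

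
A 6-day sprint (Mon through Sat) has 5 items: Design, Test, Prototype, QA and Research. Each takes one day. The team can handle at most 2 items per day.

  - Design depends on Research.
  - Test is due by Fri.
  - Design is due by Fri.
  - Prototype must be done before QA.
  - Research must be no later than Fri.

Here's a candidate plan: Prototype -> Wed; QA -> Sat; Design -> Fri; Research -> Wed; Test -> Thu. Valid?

Valid

Prototype must be done before QA — holds.
Research must be no later than Fri — holds.
The team can handle at most 2 items per day — holds.
Test is due by Fri — holds.
Design is due by Fri — holds.
Design depends on Research — holds.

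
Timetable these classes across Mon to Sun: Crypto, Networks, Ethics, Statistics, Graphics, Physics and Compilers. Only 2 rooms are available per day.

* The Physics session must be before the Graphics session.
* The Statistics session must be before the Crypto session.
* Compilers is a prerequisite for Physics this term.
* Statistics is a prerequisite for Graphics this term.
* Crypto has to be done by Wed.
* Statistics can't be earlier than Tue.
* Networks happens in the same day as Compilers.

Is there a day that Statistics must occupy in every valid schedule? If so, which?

Statistics is available from Tue; downstream work caps Statistics at Tue.
So Statistics is pinned to Tue.

Tue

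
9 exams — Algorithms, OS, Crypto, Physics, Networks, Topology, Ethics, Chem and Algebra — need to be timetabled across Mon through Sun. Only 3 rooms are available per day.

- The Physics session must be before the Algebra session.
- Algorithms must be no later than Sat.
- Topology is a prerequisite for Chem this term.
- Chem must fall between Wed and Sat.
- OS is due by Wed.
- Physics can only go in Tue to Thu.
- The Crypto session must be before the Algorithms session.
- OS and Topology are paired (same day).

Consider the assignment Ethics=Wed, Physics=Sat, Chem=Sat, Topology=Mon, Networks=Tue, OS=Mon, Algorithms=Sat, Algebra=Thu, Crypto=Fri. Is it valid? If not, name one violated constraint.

No — it violates: Physics can only go in Tue to Thu

Algorithms must be no later than Sat — holds.
OS is due by Wed — holds.
Physics can only go in Tue to Thu — violated.
Chem must fall between Wed and Sat — holds.
Topology is a prerequisite for Chem this term — holds.
The Physics session must be before the Algebra session — violated.
OS and Topology are paired (same day) — holds.
Only 3 rooms are available per day — holds.
The Crypto session must be before the Algorithms session — holds.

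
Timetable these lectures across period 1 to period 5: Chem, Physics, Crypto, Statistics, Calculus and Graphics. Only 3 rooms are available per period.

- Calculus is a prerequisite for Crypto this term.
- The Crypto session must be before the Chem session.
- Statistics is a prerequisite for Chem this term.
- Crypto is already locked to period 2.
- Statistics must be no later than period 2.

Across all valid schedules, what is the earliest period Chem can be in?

Precedence pushes Chem to at least period 3.
Chem at period 3 is achievable: Calculus -> period 1, Physics -> period 1, Chem -> period 3, Crypto -> period 2, Graphics -> period 2, Statistics -> period 1.

period 3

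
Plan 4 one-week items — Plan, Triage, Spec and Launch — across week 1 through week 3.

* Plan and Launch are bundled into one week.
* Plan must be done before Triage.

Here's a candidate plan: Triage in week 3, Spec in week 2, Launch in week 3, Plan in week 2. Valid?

Plan must be done before Triage — holds.
Plan and Launch are bundled into one week — violated.

No — it violates: Plan and Launch are bundled into one week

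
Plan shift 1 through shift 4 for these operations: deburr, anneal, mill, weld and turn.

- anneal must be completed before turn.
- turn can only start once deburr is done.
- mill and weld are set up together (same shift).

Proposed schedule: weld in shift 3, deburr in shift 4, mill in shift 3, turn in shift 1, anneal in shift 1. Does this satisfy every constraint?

anneal must be completed before turn — violated.
mill and weld are set up together (same shift) — holds.
turn can only start once deburr is done — violated.

No. turn can only start once deburr is done is not satisfied.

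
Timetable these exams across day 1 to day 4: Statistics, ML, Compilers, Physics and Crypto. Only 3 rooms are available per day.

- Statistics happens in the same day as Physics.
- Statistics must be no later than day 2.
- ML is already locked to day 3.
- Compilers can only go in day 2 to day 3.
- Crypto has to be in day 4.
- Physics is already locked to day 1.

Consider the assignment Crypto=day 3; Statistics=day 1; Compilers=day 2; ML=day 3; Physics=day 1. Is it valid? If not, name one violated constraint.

Invalid. Crypto has to be in day 4.

Compilers can only go in day 2 to day 3 — holds.
Physics is already locked to day 1 — holds.
Crypto has to be in day 4 — violated.
Statistics must be no later than day 2 — holds.
ML is already locked to day 3 — holds.
Only 3 rooms are available per day — holds.
Statistics happens in the same day as Physics — holds.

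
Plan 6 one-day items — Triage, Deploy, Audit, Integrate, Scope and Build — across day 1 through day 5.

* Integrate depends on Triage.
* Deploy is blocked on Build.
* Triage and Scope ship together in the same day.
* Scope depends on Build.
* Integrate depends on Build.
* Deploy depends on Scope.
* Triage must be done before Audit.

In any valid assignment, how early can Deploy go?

day 3

Precedence pushes Deploy to at least day 3.
Deploy at day 3 is achievable: Integrate=day 3, Triage=day 2, Scope=day 2, Deploy=day 3, Audit=day 3, Build=day 1.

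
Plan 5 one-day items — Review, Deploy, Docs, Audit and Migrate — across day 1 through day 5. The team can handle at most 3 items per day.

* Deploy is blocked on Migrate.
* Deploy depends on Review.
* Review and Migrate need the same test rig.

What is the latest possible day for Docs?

day 5

Docs at day 5 is achievable: Deploy=day 3, Audit=day 1, Migrate=day 2, Docs=day 5, Review=day 1.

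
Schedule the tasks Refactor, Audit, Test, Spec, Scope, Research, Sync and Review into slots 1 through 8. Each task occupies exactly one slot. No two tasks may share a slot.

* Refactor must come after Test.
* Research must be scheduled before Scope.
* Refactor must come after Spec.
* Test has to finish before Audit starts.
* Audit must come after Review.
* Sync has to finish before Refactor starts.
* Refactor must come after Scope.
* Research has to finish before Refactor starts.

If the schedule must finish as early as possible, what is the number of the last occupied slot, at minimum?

The precedence chain requires at least 3 distinct slots.
With at most 1 per slot and 8 tasks, at least 8 slots are needed.
8 works (last occupied slot: 8): for example Sync=5, Test=1, Spec=4, Research=2, Scope=3, Refactor=6, Review=7, Audit=8.

8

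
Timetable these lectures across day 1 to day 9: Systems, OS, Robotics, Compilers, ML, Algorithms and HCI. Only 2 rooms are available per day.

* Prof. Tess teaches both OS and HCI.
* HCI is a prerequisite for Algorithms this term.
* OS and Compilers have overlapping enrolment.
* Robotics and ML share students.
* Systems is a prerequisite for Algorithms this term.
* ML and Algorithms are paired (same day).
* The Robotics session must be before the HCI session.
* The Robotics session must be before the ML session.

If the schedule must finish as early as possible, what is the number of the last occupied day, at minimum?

day 4

The precedence chain requires at least 3 distinct days.
With at most 2 per day and 7 lectures, at least 4 days are needed.
4 works (last occupied day: day 4): for example HCI in day 2; Compilers in day 2; Systems in day 1; OS in day 4; Algorithms in day 3; Robotics in day 1; ML in day 3.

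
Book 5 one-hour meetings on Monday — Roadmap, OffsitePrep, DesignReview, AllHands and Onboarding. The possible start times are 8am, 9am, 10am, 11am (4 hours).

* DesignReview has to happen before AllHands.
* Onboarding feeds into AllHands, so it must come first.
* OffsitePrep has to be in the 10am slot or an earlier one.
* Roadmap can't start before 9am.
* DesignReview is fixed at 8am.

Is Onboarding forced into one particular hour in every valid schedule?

No

Onboarding can be 8am (e.g. Onboarding -> 8am, AllHands -> 9am, Roadmap -> 9am, OffsitePrep -> 8am, DesignReview -> 8am) or 9am (e.g. DesignReview=8am; Roadmap=9am; Onboarding=9am; OffsitePrep=8am; AllHands=10am).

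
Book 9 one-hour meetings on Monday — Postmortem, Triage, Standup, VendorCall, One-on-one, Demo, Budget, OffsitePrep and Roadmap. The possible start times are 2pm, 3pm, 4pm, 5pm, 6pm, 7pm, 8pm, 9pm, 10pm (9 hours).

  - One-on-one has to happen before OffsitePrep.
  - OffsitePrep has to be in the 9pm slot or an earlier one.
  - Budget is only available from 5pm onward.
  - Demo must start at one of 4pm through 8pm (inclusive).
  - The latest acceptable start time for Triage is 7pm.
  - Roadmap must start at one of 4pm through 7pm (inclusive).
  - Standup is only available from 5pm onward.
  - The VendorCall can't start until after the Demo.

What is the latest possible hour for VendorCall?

10pm

Precedence pushes VendorCall to at least 5pm.
VendorCall at 10pm is achievable: Standup in 5pm, Roadmap in 4pm, Postmortem in 2pm, Budget in 5pm, One-on-one in 2pm, Demo in 4pm, OffsitePrep in 3pm, VendorCall in 10pm, Triage in 2pm.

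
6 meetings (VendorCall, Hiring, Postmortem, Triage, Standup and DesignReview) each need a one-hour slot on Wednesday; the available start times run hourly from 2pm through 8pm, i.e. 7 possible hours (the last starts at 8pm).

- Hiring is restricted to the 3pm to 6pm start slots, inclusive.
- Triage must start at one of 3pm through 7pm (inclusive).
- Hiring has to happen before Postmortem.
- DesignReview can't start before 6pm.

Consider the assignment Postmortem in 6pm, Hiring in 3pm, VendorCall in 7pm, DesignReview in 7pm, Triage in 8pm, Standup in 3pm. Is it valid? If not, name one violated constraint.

No. Triage must start at one of 3pm through 7pm (inclusive) is not satisfied.

Triage must start at one of 3pm through 7pm (inclusive) — violated.
Hiring is restricted to the 3pm to 6pm start slots, inclusive — holds.
DesignReview can't start before 6pm — holds.
Hiring has to happen before Postmortem — holds.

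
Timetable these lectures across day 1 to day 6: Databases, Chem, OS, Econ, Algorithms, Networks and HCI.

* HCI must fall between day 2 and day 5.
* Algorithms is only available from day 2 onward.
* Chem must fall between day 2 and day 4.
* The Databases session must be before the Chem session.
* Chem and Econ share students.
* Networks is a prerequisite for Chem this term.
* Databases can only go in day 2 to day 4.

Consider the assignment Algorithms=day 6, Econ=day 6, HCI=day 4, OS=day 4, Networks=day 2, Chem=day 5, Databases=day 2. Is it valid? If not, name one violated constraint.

No — it violates: Chem must fall between day 2 and day 4

Algorithms is only available from day 2 onward — holds.
Databases can only go in day 2 to day 4 — holds.
The Databases session must be before the Chem session — holds.
HCI must fall between day 2 and day 5 — holds.
Chem and Econ share students — holds.
Chem must fall between day 2 and day 4 — violated.
Networks is a prerequisite for Chem this term — holds.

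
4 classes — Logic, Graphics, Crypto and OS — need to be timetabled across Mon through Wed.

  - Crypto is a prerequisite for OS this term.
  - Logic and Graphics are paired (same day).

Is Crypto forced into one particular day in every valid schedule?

Crypto can be Mon (e.g. Crypto=Mon; OS=Tue; Logic=Mon; Graphics=Mon) or Tue (e.g. Crypto=Tue; OS=Wed; Logic=Mon; Graphics=Mon).

No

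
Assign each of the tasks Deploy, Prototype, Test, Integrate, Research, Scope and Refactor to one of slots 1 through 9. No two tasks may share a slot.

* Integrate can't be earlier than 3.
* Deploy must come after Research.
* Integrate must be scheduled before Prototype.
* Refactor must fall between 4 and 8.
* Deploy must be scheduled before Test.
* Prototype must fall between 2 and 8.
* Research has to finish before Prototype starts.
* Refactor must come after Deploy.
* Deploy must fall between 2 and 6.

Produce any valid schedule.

Refactor -> 4; Research -> 1; Test -> 6; Deploy -> 2; Prototype -> 5; Integrate -> 3; Scope -> 7

Checking: Deploy(2) before Refactor(4); Research(1) before Deploy(2); Research(1) before Prototype(5); Integrate(3) before Prototype(5); Deploy(2) before Test(6); Deploy=2 in [2,6]; Integrate=3 in [3,9]; Prototype=5 in [2,8]; Refactor=4 in [4,8]; max 1 per slot (cap 1).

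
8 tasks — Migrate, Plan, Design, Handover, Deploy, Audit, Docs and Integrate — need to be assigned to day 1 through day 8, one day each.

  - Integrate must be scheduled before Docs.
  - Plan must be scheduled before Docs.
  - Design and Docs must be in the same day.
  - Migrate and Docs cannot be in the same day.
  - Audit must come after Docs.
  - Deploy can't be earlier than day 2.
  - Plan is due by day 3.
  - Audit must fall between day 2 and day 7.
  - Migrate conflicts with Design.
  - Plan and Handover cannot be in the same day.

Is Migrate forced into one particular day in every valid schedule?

No

Migrate can be day 1 (e.g. Design in day 2, Deploy in day 2, Migrate in day 1, Plan in day 1, Handover in day 2, Docs in day 2, Integrate in day 1, Audit in day 3) or day 2 (e.g. Integrate=day 1, Plan=day 1, Migrate=day 2, Docs=day 3, Handover=day 2, Audit=day 4, Design=day 3, Deploy=day 2).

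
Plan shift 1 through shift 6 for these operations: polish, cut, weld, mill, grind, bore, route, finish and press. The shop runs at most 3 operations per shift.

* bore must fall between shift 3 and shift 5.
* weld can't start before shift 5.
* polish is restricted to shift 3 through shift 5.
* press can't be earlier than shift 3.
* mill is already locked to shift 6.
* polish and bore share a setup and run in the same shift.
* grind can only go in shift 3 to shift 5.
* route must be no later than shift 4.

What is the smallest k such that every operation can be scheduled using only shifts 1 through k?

With at most 3 per shift and 9 operations, at least 3 shifts are needed.
mill can't be placed before shift 6, so the schedule must run through at least shift 6.
6 works (last occupied shift: shift 6): for example finish in shift 1, polish in shift 3, press in shift 4, cut in shift 1, mill in shift 6, weld in shift 5, bore in shift 3, route in shift 1, grind in shift 3.

6 shifts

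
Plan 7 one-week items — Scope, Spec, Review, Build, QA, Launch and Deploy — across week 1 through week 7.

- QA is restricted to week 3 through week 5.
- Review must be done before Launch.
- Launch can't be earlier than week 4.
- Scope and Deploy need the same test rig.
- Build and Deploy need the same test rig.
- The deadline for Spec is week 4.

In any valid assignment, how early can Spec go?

week 1

Spec's own window allows nothing later than week 4.
Spec at week 1 is achievable: Launch in week 4, QA in week 3, Build in week 1, Scope in week 1, Spec in week 1, Review in week 1, Deploy in week 2.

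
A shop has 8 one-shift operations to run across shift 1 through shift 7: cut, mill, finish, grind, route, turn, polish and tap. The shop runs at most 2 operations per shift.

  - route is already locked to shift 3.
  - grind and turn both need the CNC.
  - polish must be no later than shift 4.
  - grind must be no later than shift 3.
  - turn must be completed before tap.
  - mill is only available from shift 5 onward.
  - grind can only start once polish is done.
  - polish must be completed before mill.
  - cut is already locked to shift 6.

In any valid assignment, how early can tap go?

Precedence pushes tap to at least shift 2.
tap at shift 2 is achievable: grind in shift 2, tap in shift 2, cut in shift 6, polish in shift 1, route in shift 3, turn in shift 1, mill in shift 5, finish in shift 3.

shift 2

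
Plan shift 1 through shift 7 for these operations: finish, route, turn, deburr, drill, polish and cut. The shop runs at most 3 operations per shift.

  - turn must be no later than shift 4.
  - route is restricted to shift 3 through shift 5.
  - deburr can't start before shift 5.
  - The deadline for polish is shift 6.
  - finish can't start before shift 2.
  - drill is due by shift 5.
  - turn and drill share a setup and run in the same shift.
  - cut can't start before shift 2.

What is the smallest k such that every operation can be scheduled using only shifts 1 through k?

5 shifts

With at most 3 per shift and 7 operations, at least 3 shifts are needed.
deburr can't be placed before shift 5, so the schedule must run through at least shift 5.
5 works (last occupied shift: shift 5): for example finish in shift 2; cut in shift 2; turn in shift 1; route in shift 3; drill in shift 1; polish in shift 1; deburr in shift 5.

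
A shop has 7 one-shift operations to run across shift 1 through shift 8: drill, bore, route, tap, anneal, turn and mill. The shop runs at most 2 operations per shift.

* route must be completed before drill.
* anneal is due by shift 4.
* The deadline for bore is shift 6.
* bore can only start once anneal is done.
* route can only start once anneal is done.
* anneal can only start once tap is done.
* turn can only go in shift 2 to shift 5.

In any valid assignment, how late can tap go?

shift 3

Downstream work caps tap at shift 3.
tap at shift 3 is achievable: mill=shift 1; anneal=shift 4; drill=shift 6; bore=shift 5; route=shift 5; turn=shift 2; tap=shift 3.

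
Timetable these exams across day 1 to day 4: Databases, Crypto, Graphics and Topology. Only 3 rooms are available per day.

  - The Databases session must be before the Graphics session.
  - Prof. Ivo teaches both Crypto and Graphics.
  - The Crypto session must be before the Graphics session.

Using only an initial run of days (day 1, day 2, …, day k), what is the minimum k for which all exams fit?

2

The precedence chain requires at least 2 distinct days.
With at most 3 per day and 4 exams, at least 2 days are needed.
2 works (last occupied day: day 2): for example Crypto in day 1, Graphics in day 2, Databases in day 1, Topology in day 1.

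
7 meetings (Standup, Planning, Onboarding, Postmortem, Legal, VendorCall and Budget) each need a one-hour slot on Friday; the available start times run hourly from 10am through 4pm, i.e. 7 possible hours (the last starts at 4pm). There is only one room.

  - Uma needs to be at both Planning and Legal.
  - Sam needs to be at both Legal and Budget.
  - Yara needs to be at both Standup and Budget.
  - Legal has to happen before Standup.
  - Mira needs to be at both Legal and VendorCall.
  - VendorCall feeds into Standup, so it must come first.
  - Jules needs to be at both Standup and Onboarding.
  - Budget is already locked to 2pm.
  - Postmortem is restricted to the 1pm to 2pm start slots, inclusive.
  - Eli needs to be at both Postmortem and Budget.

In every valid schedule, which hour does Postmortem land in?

Postmortem's window is 1pm–2pm.
Budget is fixed at 2pm, and Postmortem can't share a hour with Budget.
So Postmortem must be 1pm.

1pm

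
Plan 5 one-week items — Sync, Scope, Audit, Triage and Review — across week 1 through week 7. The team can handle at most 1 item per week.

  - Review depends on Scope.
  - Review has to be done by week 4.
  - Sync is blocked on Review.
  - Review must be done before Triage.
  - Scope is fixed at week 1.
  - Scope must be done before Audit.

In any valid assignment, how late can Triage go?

Precedence pushes Triage to at least week 3.
Triage at week 7 is achievable: Audit=week 4, Scope=week 1, Triage=week 7, Review=week 2, Sync=week 3.

week 7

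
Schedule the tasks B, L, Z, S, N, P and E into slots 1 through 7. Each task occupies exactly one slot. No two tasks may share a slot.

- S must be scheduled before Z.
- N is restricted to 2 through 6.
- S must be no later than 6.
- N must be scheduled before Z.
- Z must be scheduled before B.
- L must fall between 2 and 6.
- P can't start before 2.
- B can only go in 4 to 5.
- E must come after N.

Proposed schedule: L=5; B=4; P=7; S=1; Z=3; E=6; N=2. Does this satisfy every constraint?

Valid

P can't start before 2 — holds.
E must come after N — holds.
S must be scheduled before Z — holds.
N is restricted to 2 through 6 — holds.
S must be no later than 6 — holds.
L must fall between 2 and 6 — holds.
Z must be scheduled before B — holds.
N must be scheduled before Z — holds.
No two tasks may share a slot — holds.
B can only go in 4 to 5 — holds.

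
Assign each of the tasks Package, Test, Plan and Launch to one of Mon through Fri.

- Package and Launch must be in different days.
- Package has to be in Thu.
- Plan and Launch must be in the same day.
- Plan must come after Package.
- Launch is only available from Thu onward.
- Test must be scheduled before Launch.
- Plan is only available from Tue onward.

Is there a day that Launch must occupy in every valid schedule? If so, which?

Launch's window is Thu–Fri.
Package is fixed at Thu, and Launch can't share a day with Package.
So Launch must be Fri.

Fri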